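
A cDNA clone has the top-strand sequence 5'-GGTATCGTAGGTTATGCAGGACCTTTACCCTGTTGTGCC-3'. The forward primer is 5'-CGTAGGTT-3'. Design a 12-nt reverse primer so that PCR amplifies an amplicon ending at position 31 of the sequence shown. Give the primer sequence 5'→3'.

5'-AGGGTAAAGGTC-3'

The forward primer binds at positions 6–13; the product's 3' end on the top strand is position 31.
The reverse primer anneals to the top strand over positions 20–31, i.e. to GACCTTTACCCT.
Its sequence written 5'→3' is the reverse complement: AGGGTAAAGGTC.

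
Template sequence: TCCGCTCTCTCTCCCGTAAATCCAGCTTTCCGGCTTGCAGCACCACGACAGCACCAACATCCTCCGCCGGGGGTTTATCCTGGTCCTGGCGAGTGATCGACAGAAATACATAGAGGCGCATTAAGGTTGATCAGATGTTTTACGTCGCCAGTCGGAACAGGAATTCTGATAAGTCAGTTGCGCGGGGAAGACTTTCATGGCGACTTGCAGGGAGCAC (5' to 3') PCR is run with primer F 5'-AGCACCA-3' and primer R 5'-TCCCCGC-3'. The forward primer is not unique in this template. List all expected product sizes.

150 bp, 139 bp

The forward primer AGCACCA matches the top strand at positions 39–45, 50–56.
The reverse primer's reverse complement is GCGGGGA, matching at positions 182–188.
Each forward site pairs with the reverse site to give a product ending at position 188: sizes 150, 139 bp.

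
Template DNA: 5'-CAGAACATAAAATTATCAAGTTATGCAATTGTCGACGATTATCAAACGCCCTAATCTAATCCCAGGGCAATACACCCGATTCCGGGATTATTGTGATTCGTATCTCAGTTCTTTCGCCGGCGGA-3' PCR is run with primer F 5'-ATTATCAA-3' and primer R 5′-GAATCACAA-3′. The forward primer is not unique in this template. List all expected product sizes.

The forward primer ATTATCAA matches the top strand at positions 12–19, 38–45.
The reverse primer's reverse complement is TTGTGATTC, matching at positions 91–99.
Each forward site pairs with the reverse site to give a product ending at position 99: sizes 88, 62 bp.

88 bp, 62 bp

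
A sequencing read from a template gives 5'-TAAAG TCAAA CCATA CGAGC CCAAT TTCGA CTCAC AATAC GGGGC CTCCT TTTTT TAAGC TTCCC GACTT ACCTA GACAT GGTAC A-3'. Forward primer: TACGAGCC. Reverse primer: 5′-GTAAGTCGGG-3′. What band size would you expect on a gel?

Forward primer TACGAGCC is found on the top strand at positions 14–21.
Taking the reverse complement of GTAAGTCGGG gives CCCGACTTAC, found at positions 63–72 on the template; the primer anneals here to the top strand with its 3' end pointing upstream.
The product runs from position 14 to position 72, so its length is 72 − 14 + 1 = 59 bp.

59 bp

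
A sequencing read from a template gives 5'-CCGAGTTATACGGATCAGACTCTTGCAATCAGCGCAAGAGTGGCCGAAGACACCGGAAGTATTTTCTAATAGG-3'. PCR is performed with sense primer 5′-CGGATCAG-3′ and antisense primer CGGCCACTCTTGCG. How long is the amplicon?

36 bp

Scanning the template, CGGATCAG occurs at positions 11–18; this primer anneals to the bottom strand there with its 3' end pointing downstream.
The reverse primer's reverse complement is CGCAAGAGTGGCCG, which matches the template at positions 33–46.
Product length = (reverse-primer end) − (forward-primer start) + 1 = 46 − 11 + 1 = 36 bp.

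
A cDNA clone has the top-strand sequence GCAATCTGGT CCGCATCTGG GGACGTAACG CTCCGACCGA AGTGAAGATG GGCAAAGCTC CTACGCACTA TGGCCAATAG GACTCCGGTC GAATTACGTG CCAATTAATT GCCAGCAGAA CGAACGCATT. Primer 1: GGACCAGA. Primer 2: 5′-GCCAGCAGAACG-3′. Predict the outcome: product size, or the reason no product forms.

No product — the primers' 3' ends point away from each other.

Primer 1 (GGACCAGA) has reverse complement TCTGGTCC, which matches the top strand at positions 5–12; primer 1 anneals to the top strand there with its 3' end pointing upstream toward position 5.
Primer 2 (GCCAGCAGAACG) matches the top strand directly at positions 111–122; it anneals to the bottom strand with its 3' end pointing downstream toward position 122.
The 3' ends diverge (primer 1 extends toward position 1, primer 2 toward position 130), so the primers never converge on a shared product.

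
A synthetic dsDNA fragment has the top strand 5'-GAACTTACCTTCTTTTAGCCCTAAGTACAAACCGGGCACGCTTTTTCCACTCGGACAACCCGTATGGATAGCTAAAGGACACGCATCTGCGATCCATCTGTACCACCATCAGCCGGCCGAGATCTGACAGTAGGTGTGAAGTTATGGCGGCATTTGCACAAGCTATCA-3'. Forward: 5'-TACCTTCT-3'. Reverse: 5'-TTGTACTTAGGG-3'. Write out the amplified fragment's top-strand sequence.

The forward primer matches the template at positions 6–13.
Taking the reverse complement of TTGTACTTAGGG gives CCCTAAGTACAA, found at positions 19–30 on the template; the primer anneals here to the top strand with its 3' end pointing upstream.
The product is the template from position 6 through 30 (25 bp).

5'-TACCTTCTTTTAGCCCTAAGTACAA-3'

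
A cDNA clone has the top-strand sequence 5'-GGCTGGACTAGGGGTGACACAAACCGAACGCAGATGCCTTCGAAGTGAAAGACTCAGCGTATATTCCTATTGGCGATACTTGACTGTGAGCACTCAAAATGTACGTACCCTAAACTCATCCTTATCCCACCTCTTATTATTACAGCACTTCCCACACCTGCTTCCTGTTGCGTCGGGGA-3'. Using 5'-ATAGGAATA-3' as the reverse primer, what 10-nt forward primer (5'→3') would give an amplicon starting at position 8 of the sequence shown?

The reverse primer's reverse complement TATTCCTAT matches the template at positions 62–70; the product starts at position 8.
The forward primer is identical to the top strand over positions 8–17: CTAGGGGTGA.

5'-CTAGGGGTGA-3'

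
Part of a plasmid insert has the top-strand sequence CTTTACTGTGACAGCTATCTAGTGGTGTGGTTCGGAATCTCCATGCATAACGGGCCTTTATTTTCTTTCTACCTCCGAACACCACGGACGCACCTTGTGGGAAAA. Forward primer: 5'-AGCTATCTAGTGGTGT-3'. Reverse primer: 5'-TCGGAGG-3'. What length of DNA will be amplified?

66 bp

Scanning the template, AGCTATCTAGTGGTGT occurs at positions 13–28; this primer anneals to the bottom strand there with its 3' end pointing downstream.
Reverse complement of the reverse primer: CCTCCGA. This occurs on the top strand at positions 72–78.
The product runs from position 13 to position 78, so its length is 78 − 13 + 1 = 66 bp.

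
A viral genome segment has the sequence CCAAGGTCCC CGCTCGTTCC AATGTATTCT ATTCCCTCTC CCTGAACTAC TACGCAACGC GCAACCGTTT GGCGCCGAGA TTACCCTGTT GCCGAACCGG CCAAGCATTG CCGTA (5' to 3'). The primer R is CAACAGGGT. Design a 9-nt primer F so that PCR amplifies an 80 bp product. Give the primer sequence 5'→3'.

5'-GCTCGTTCC-3'

The reverse primer's reverse complement ACCCTGTTG matches the template at positions 83–91, so the product ends at position 91.
An 80 bp product then starts at position 91 − 80 + 1 = 12.
The forward primer is identical to the top strand there: GCTCGTTCC.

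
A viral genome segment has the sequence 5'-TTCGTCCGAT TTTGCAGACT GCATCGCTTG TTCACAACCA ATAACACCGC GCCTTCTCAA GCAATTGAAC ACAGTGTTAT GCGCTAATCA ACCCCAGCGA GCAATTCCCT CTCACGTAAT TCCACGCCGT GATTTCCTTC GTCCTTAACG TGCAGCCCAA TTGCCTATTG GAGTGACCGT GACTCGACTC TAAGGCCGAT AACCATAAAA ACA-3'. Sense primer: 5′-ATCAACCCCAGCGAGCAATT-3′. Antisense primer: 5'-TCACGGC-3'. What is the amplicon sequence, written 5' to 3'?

5'-ATCAACCCCAGCGAGCAATTCCCTCTCACGTAATTCCACGCCGTGA-3'

Forward primer ATCAACCCCAGCGAGCAATT is found on the top strand at positions 87–106.
Reverse complement of the reverse primer: GCCGTGA. This occurs on the top strand at positions 126–132.
The product is the template from position 87 through 132 (46 bp).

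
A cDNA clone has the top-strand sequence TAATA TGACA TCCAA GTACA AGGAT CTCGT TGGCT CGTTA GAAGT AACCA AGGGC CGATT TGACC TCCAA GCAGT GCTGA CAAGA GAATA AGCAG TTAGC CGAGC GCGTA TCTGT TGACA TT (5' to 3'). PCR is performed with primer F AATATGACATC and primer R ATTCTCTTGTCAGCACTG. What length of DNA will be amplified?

The forward primer matches the template at positions 2–12.
Taking the reverse complement of ATTCTCTTGTCAGCACTG gives CAGTGCTGACAAGAGAAT, found at positions 72–89 on the template; the primer anneals here to the top strand with its 3' end pointing upstream.
The product runs from position 2 to position 89, so its length is 89 − 2 + 1 = 88 bp.

88 bp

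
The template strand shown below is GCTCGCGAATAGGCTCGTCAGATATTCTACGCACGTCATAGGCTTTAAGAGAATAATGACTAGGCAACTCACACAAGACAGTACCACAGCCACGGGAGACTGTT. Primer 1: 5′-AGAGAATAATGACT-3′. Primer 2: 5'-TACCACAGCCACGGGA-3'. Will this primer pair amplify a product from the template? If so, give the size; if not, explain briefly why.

Primer 1 (AGAGAATAATGACT) matches the top strand at positions 48–61 (3' end points downstream).
Primer 2 (TACCACAGCCACGGGA) also matches the top strand directly, at positions 82–97 — its reverse complement TCCCGTGGCTGTGGTA is not present.
Both primers anneal to the bottom strand with 3' ends pointing the same way, so neither can prime synthesis back toward the other.

No product — both primers anneal to the same strand and extend in the same direction.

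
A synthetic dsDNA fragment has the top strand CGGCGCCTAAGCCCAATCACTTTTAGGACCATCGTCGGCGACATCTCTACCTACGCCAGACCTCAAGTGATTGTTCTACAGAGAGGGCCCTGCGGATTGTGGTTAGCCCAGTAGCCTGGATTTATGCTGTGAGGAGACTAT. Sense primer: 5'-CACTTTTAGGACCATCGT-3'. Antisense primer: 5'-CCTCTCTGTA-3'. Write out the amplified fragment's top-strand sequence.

5'-CACTTTTAGGACCATCGTCGGCGACATCTCTACCTACGCCAGACCTCAAGTGATTGTTCTACAGAGAGG-3'

The forward primer matches the template at positions 18–35.
Reverse complement of the reverse primer: TACAGAGAGG. This occurs on the top strand at positions 77–86.
The product is the template from position 18 through 86 (69 bp).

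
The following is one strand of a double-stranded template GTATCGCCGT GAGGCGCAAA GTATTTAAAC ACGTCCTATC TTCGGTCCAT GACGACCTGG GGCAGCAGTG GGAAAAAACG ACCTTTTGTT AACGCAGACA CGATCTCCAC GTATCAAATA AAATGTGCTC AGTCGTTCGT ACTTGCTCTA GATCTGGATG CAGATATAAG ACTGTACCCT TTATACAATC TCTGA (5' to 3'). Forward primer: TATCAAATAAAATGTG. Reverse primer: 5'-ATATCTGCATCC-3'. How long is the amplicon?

56 bp

The forward primer matches the template at positions 112–127.
The reverse primer's reverse complement is GGATGCAGATAT, which matches the template at positions 156–167.
The product runs from position 112 to position 167, so its length is 167 − 112 + 1 = 56 bp.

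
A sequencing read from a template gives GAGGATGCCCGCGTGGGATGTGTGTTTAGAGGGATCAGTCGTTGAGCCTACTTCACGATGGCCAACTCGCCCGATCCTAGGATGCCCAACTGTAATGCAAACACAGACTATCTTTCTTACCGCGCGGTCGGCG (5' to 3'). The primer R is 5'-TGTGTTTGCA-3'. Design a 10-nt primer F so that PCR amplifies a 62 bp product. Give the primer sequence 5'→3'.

The reverse primer's reverse complement TGCAAACACA matches the template at positions 96–105, so the product ends at position 105.
A 62 bp product then starts at position 105 − 62 + 1 = 44.
The forward primer is identical to the top strand there: GAGCCTACTT.

5'-GAGCCTACTT-3'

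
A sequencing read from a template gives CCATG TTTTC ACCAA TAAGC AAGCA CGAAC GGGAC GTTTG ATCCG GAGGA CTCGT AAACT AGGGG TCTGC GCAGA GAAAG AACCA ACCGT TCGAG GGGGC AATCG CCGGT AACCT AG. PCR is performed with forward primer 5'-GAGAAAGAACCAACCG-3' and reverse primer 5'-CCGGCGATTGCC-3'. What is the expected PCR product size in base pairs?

36 bp

Scanning the template, GAGAAAGAACCAACCG occurs at positions 74–89; this primer anneals to the bottom strand there with its 3' end pointing downstream.
The reverse primer's reverse complement is GGCAATCGCCGG, which matches the template at positions 98–109.
Amplicon spans positions 74–109: 36 bp.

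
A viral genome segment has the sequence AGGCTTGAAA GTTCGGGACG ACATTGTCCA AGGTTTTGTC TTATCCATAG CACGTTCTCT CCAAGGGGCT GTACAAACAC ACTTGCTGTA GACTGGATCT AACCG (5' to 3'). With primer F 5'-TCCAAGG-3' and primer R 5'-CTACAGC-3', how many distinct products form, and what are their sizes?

Two products: 65 bp, 32 bp

The forward primer TCCAAGG matches the top strand at positions 27–33, 60–66.
The reverse primer's reverse complement is GCTGTAG, matching at positions 85–91.
Each forward site pairs with the reverse site to give a product ending at position 91: sizes 65, 32 bp.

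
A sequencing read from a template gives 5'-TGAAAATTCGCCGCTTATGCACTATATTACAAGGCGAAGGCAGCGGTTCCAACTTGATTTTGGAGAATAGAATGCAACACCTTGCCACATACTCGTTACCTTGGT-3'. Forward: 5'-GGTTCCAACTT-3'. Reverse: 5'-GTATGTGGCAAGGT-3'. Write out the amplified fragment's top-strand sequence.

5'-GGTTCCAACTTGATTTTGGAGAATAGAATGCAACACCTTGCCACATAC-3'

Scanning the template, GGTTCCAACTT occurs at positions 45–55; this primer anneals to the bottom strand there with its 3' end pointing downstream.
Reverse complement of the reverse primer: ACCTTGCCACATAC. This occurs on the top strand at positions 79–92.
The product is the template from position 45 through 92 (48 bp).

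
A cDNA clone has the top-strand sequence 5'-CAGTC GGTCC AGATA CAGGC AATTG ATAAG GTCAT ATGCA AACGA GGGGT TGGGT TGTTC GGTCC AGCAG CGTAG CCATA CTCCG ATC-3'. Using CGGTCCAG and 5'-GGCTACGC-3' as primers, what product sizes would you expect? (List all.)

73 bp, 18 bp

The forward primer CGGTCCAG matches the top strand at positions 5–12, 60–67.
The reverse primer's reverse complement is GCGTAGCC, matching at positions 70–77.
Each forward site pairs with the reverse site to give a product ending at position 77: sizes 73, 18 bp.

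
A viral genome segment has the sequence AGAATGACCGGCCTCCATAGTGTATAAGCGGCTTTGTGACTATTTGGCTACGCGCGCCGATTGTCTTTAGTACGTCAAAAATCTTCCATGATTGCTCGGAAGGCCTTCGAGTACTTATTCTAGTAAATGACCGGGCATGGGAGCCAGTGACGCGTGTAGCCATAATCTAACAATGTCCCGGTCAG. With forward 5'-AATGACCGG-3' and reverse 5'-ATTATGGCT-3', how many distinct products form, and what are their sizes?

The forward primer AATGACCGG matches the top strand at positions 3–11, 126–134.
The reverse primer's reverse complement is AGCCATAAT, matching at positions 158–166.
Each forward site pairs with the reverse site to give a product ending at position 166: sizes 164, 41 bp.

Two products: 164 bp, 41 bp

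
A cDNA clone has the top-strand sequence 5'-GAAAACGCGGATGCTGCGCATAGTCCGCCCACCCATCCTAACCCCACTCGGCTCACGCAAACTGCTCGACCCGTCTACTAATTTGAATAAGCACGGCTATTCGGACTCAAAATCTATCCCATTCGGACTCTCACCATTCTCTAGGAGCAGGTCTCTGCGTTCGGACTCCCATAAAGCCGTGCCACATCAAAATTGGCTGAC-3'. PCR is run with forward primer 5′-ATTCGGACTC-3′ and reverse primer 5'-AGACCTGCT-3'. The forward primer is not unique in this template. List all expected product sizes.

56 bp, 34 bp

The forward primer ATTCGGACTC matches the top strand at positions 99–108, 121–130.
The reverse primer's reverse complement is AGCAGGTCT, matching at positions 146–154.
Each forward site pairs with the reverse site to give a product ending at position 154: sizes 56, 34 bp.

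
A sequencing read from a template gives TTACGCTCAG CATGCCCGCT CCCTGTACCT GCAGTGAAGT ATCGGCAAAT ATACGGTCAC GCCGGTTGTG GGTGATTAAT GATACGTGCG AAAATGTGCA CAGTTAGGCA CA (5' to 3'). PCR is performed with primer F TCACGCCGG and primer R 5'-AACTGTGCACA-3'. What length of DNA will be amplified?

The forward primer matches the template at positions 57–65.
Reverse complement of the reverse primer: TGTGCACAGTT. This occurs on the top strand at positions 95–105.
Amplicon spans positions 57–105: 49 bp.

49 bp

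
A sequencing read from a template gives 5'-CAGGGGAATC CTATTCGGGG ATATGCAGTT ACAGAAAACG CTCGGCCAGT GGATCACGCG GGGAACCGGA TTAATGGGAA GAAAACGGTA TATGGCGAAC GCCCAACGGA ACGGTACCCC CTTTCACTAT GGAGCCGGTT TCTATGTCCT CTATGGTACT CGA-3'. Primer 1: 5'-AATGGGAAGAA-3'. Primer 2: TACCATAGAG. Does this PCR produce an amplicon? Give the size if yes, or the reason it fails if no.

Yes — an 86 bp product.

Primer 1 (AATGGGAAGAA) matches the top strand at positions 73–83; it acts as a forward primer.
Primer 2's reverse complement is CTCTATGGTA, matching the top strand at positions 149–158; it acts as a reverse primer.
The 3' ends face each other across positions 73–158, giving an 86 bp product.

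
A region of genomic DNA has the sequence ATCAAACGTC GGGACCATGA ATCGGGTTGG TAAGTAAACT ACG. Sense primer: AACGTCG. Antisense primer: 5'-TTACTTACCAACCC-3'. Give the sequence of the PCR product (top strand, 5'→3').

5'-AACGTCGGGACCATGAATCGGGTTGGTAAGTAA-3'

Forward primer AACGTCG is found on the top strand at positions 5–11.
Reverse complement of the reverse primer: GGGTTGGTAAGTAA. This occurs on the top strand at positions 24–37.
The product is the template from position 5 through 37 (33 bp).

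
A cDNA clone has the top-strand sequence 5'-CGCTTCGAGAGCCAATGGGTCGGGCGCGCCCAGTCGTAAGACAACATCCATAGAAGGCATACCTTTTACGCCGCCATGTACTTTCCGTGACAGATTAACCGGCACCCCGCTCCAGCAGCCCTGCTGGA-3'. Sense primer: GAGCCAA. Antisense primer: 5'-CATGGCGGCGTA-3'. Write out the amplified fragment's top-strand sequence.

Forward primer GAGCCAA is found on the top strand at positions 9–15.
Taking the reverse complement of CATGGCGGCGTA gives TACGCCGCCATG, found at positions 67–78 on the template; the primer anneals here to the top strand with its 3' end pointing upstream.
The product is the template from position 9 through 78 (70 bp).

5'-GAGCCAATGGGTCGGGCGCGCCCAGTCGTAAGACAACATCCATAGAAGGCATACCTTTTACGCCGCCATG-3'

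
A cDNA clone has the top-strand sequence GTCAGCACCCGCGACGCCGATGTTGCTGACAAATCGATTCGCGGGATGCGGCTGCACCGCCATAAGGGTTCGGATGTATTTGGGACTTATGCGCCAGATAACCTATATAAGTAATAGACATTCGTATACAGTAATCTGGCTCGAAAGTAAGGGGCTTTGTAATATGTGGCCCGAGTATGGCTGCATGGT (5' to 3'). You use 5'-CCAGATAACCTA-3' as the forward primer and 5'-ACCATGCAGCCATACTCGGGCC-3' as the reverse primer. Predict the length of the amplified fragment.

Forward primer CCAGATAACCTA is found on the top strand at positions 94–105.
Taking the reverse complement of ACCATGCAGCCATACTCGGGCC gives GGCCCGAGTATGGCTGCATGGT, found at positions 168–189 on the template; the primer anneals here to the top strand with its 3' end pointing upstream.
Product length = (reverse-primer end) − (forward-primer start) + 1 = 189 − 94 + 1 = 96 bp.

96 bp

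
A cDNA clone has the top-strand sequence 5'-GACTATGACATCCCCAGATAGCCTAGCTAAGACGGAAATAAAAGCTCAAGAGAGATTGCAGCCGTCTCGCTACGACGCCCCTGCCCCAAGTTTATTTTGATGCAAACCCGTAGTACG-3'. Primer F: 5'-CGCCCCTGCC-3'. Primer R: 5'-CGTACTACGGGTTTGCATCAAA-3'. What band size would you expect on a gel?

Scanning the template, CGCCCCTGCC occurs at positions 76–85; this primer anneals to the bottom strand there with its 3' end pointing downstream.
The reverse primer's reverse complement is TTTGATGCAAACCCGTAGTACG, which matches the template at positions 96–117.
Amplicon spans positions 76–117: 42 bp.

42 bp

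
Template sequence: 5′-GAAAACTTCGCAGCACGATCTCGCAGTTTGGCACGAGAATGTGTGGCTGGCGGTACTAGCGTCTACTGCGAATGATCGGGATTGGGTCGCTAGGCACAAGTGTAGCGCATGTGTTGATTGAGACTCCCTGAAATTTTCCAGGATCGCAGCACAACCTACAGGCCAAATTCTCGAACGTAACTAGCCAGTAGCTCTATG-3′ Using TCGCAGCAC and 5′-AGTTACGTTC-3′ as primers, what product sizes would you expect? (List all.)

The forward primer TCGCAGCAC matches the top strand at positions 8–16, 144–152.
The reverse primer's reverse complement is GAACGTAACT, matching at positions 173–182.
Each forward site pairs with the reverse site to give a product ending at position 182: sizes 175, 39 bp.

175 bp, 39 bp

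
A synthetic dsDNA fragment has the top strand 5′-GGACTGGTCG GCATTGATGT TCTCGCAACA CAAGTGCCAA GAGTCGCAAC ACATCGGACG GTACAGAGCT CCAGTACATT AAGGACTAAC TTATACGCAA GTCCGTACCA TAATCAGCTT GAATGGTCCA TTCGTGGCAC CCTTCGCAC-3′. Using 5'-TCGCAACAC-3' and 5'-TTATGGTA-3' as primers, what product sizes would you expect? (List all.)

The forward primer TCGCAACAC matches the top strand at positions 23–31, 44–52.
The reverse primer's reverse complement is TACCATAA, matching at positions 106–113.
Each forward site pairs with the reverse site to give a product ending at position 113: sizes 91, 70 bp.

91 bp, 70 bp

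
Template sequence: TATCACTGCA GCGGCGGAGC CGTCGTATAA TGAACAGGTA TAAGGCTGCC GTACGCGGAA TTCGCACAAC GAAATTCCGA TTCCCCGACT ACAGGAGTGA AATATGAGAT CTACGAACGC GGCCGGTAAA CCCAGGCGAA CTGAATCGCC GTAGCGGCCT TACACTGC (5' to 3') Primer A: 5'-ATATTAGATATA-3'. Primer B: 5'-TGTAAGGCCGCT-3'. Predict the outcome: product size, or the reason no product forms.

Primer A (ATATTAGATATA) does not match the top strand, and its reverse complement TATATCTAATAT does not match either.
With no annealing site for primer A, no amplification occurs.

No product — primer A has no binding site in the template.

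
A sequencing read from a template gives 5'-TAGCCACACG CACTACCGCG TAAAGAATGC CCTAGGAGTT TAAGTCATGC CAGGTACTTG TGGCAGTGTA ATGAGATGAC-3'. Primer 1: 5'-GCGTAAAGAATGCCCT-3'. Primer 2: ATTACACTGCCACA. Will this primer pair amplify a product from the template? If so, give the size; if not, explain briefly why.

Primer 1 (GCGTAAAGAATGCCCT) matches the top strand at positions 18–33; it acts as a forward primer.
Primer 2's reverse complement is TGTGGCAGTGTAAT, matching the top strand at positions 59–72; it acts as a reverse primer.
The 3' ends face each other across positions 18–72, giving a 55 bp product.

Yes — a 55 bp product.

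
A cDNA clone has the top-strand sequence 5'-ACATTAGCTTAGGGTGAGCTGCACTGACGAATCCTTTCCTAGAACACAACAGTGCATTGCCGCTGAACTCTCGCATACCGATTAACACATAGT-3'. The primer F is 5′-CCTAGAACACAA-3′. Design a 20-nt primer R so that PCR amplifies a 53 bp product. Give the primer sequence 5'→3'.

5'-ATGTGTTAATCGGTATGCGA-3'

The forward primer binds at positions 38–49, so a 53 bp product ends at position 38 + 53 − 1 = 90.
The reverse primer anneals to the top strand over positions 71–90, i.e. to TCGCATACCGATTAACACAT.
Its sequence written 5'→3' is the reverse complement: ATGTGTTAATCGGTATGCGA.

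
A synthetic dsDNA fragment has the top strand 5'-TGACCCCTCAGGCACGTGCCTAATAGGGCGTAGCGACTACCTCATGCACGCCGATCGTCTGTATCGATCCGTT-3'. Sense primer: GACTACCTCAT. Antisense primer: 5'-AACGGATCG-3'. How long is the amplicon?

The forward primer matches the template at positions 35–45.
Reverse complement of the reverse primer: CGATCCGTT. This occurs on the top strand at positions 65–73.
Amplicon spans positions 35–73: 39 bp.

39 bp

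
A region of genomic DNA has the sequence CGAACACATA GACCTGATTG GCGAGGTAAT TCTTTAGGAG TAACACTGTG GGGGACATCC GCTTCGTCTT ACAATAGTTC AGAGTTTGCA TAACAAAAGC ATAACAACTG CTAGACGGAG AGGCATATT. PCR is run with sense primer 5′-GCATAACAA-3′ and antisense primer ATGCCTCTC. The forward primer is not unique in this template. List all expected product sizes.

The forward primer GCATAACAA matches the top strand at positions 88–96, 99–107.
The reverse primer's reverse complement is GAGAGGCAT, matching at positions 118–126.
Each forward site pairs with the reverse site to give a product ending at position 126: sizes 39, 28 bp.

39 bp, 28 bp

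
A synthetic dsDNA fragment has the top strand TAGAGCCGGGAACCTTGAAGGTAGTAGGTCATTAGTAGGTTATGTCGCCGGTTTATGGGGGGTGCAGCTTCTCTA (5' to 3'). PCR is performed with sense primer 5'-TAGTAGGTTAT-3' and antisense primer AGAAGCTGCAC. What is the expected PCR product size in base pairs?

40 bp

Forward primer TAGTAGGTTAT is found on the top strand at positions 33–43.
Reverse complement of the reverse primer: GTGCAGCTTCT. This occurs on the top strand at positions 62–72.
Amplicon spans positions 33–72: 40 bp.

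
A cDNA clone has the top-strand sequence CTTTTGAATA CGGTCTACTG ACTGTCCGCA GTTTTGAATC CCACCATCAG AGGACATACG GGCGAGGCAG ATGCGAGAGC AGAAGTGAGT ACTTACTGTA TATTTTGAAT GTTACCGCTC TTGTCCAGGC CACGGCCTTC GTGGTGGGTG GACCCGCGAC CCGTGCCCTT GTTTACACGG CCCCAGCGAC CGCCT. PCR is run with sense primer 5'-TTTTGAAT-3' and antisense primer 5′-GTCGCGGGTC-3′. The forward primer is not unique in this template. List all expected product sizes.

159 bp, 129 bp, 58 bp

The forward primer TTTTGAAT matches the top strand at positions 2–9, 32–39, 103–110.
The reverse primer's reverse complement is GACCCGCGAC, matching at positions 151–160.
Each forward site pairs with the reverse site to give a product ending at position 160: sizes 159, 129, 58 bp.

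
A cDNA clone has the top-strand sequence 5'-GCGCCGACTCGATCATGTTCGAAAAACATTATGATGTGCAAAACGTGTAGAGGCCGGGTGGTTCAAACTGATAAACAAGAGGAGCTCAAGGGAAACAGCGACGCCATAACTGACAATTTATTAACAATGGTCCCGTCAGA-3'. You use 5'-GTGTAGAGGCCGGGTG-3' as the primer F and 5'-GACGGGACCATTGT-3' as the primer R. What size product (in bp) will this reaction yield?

Forward primer GTGTAGAGGCCGGGTG is found on the top strand at positions 45–60.
Taking the reverse complement of GACGGGACCATTGT gives ACAATGGTCCCGTC, found at positions 124–137 on the template; the primer anneals here to the top strand with its 3' end pointing upstream.
Amplicon spans positions 45–137: 93 bp.

93 bp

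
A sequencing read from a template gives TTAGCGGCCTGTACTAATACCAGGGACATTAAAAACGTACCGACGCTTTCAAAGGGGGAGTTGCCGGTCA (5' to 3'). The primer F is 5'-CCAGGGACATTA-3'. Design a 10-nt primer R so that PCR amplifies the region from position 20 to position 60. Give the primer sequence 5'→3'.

5'-CTCCCCCTTT-3'

The product's 3' end on the top strand is position 60.
The reverse primer anneals to the top strand over positions 51–60, i.e. to AAAGGGGGAG.
Its sequence written 5'→3' is the reverse complement: CTCCCCCTTT.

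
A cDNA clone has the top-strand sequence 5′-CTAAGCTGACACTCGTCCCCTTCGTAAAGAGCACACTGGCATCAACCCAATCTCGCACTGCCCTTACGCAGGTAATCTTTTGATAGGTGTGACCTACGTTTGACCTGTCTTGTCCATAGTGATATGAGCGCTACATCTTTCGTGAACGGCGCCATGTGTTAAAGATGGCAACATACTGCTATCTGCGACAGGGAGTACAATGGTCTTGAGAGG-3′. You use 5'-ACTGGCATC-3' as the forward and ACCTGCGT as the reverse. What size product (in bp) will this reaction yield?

39 bp

The forward primer matches the template at positions 35–43.
The reverse primer's reverse complement is ACGCAGGT, which matches the template at positions 66–73.
The product runs from position 35 to position 73, so its length is 73 − 35 + 1 = 39 bp.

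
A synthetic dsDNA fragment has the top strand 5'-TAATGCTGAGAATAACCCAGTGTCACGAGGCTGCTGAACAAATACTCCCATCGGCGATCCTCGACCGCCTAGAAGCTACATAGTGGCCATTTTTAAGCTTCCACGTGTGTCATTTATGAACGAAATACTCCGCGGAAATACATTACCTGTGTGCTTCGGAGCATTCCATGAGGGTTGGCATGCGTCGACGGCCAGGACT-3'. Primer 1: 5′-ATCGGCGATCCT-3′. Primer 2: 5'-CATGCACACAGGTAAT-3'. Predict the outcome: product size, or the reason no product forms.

No product — primer 2 has no binding site in the template.

Primer 2 (CATGCACACAGGTAAT) does not match the top strand, and its reverse complement ATTACCTGTGTGCATG does not match either.
With no annealing site for primer 2, no amplification occurs.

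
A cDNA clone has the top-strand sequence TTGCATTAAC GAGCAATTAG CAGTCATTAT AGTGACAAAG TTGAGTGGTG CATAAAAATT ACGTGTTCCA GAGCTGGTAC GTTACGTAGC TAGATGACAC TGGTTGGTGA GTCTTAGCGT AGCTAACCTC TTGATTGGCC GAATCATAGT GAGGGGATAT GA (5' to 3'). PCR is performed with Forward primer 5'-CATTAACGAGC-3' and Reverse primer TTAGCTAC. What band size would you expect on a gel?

123 bp

Scanning the template, CATTAACGAGC occurs at positions 4–14; this primer anneals to the bottom strand there with its 3' end pointing downstream.
The reverse primer's reverse complement is GTAGCTAA, which matches the template at positions 119–126.
Product length = (reverse-primer end) − (forward-primer start) + 1 = 126 − 4 + 1 = 123 bp.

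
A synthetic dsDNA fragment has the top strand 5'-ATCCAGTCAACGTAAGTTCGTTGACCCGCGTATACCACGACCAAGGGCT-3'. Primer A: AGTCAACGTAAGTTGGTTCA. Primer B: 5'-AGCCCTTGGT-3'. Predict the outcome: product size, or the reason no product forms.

No product — primer A has no binding site in the template.

Primer A (AGTCAACGTAAGTTGGTTCA) does not match the top strand, and its reverse complement TGAACCAACTTACGTTGACT does not match either.
With no annealing site for primer A, no amplification occurs.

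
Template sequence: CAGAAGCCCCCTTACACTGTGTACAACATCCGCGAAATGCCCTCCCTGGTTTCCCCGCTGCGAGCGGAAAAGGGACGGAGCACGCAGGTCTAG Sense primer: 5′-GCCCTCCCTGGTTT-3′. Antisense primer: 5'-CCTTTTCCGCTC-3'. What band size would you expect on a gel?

The forward primer matches the template at positions 39–52.
Reverse complement of the reverse primer: GAGCGGAAAAGG. This occurs on the top strand at positions 62–73.
The product runs from position 39 to position 73, so its length is 73 − 39 + 1 = 35 bp.

35 bp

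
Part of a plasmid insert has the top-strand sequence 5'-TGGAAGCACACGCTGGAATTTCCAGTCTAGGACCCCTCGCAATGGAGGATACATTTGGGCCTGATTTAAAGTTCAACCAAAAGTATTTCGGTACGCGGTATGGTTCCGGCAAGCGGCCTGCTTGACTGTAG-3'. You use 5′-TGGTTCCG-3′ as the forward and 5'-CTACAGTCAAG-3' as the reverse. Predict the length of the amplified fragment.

Scanning the template, TGGTTCCG occurs at positions 101–108; this primer anneals to the bottom strand there with its 3' end pointing downstream.
Taking the reverse complement of CTACAGTCAAG gives CTTGACTGTAG, found at positions 121–131 on the template; the primer anneals here to the top strand with its 3' end pointing upstream.
The product runs from position 101 to position 131, so its length is 131 − 101 + 1 = 31 bp.

31 bp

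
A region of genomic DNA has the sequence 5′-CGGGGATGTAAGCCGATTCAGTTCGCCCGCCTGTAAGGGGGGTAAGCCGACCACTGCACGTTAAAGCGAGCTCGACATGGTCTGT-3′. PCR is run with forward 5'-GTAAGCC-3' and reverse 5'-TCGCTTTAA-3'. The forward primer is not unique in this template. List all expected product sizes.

The forward primer GTAAGCC matches the top strand at positions 8–14, 42–48.
The reverse primer's reverse complement is TTAAAGCGA, matching at positions 61–69.
Each forward site pairs with the reverse site to give a product ending at position 69: sizes 62, 28 bp.

62 bp, 28 bp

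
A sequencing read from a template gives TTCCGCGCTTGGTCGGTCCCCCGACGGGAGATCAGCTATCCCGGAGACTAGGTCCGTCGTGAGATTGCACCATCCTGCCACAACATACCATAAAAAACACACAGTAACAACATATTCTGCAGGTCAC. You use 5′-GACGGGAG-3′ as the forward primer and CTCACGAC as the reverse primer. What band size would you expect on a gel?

Forward primer GACGGGAG is found on the top strand at positions 23–30.
Reverse complement of the reverse primer: GTCGTGAG. This occurs on the top strand at positions 56–63.
Product length = (reverse-primer end) − (forward-primer start) + 1 = 63 − 23 + 1 = 41 bp.

41 bp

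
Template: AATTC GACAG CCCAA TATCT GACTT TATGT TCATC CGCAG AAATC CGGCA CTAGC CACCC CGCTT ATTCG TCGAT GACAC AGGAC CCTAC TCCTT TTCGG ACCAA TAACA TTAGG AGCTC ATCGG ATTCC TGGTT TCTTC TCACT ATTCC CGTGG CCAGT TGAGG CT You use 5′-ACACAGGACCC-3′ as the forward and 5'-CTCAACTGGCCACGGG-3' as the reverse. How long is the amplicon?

Forward primer ACACAGGACCC is found on the top strand at positions 77–87.
Reverse complement of the reverse primer: CCCGTGGCCAGTTGAG. This occurs on the top strand at positions 149–164.
Product length = (reverse-primer end) − (forward-primer start) + 1 = 164 − 77 + 1 = 88 bp.

88 bp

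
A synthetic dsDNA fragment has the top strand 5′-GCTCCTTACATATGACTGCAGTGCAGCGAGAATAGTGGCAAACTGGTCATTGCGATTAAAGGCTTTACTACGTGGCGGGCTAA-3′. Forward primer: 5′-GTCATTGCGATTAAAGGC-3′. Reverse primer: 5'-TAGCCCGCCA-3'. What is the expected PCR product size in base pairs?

37 bp

Forward primer GTCATTGCGATTAAAGGC is found on the top strand at positions 46–63.
Reverse complement of the reverse primer: TGGCGGGCTA. This occurs on the top strand at positions 73–82.
Product length = (reverse-primer end) − (forward-primer start) + 1 = 82 − 46 + 1 = 37 bp.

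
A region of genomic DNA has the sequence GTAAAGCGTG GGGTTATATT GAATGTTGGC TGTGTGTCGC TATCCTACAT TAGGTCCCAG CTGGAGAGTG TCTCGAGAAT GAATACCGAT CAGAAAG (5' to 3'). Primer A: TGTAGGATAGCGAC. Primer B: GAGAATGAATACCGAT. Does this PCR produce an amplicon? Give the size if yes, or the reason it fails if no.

No product — the primers' 3' ends point away from each other.

Primer A (TGTAGGATAGCGAC) has reverse complement GTCGCTATCCTACA, which matches the top strand at positions 36–49; primer A anneals to the top strand there with its 3' end pointing upstream toward position 36.
Primer B (GAGAATGAATACCGAT) matches the top strand directly at positions 75–90; it anneals to the bottom strand with its 3' end pointing downstream toward position 90.
The 3' ends diverge (primer A extends toward position 1, primer B toward position 97), so the primers never converge on a shared product.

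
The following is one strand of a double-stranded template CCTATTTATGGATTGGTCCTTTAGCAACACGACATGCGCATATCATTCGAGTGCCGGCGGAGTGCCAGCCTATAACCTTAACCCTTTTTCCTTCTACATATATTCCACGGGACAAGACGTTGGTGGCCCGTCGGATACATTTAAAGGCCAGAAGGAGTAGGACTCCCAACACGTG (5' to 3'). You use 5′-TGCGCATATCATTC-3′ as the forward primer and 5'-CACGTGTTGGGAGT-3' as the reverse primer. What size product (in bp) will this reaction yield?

141 bp

The forward primer matches the template at positions 35–48.
Taking the reverse complement of CACGTGTTGGGAGT gives ACTCCCAACACGTG, found at positions 162–175 on the template; the primer anneals here to the top strand with its 3' end pointing upstream.
Amplicon spans positions 35–175: 141 bp.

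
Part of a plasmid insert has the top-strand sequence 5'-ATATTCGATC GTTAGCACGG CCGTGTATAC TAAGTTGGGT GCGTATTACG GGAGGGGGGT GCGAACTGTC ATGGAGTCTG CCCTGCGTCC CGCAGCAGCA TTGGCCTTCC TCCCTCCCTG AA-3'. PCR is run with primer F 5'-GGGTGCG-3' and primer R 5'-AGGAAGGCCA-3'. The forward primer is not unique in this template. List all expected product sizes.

The forward primer GGGTGCG matches the top strand at positions 37–43, 57–63.
The reverse primer's reverse complement is TGGCCTTCCT, matching at positions 102–111.
Each forward site pairs with the reverse site to give a product ending at position 111: sizes 75, 55 bp.

75 bp, 55 bp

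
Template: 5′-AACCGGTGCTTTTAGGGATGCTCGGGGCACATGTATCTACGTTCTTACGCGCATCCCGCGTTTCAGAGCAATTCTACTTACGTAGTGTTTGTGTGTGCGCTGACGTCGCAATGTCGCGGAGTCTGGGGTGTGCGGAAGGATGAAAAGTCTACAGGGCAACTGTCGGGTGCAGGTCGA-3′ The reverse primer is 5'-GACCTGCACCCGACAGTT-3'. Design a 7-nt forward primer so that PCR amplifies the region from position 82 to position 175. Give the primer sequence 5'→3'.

The reverse primer's reverse complement AACTGTCGGGTGCAGGTC matches the template at positions 158–175; the product starts at position 82.
The forward primer is identical to the top strand over positions 82–88: GTAGTGT.

5'-GTAGTGT-3'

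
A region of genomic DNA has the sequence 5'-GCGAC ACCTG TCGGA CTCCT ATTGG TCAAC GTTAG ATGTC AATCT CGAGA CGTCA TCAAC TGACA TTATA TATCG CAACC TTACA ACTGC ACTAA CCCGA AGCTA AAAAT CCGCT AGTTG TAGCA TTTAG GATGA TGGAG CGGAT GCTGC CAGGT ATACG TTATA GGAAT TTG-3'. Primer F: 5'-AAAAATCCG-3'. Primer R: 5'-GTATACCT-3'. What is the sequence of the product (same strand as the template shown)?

Forward primer AAAAATCCG is found on the top strand at positions 105–113.
Taking the reverse complement of GTATACCT gives AGGTATAC, found at positions 152–159 on the template; the primer anneals here to the top strand with its 3' end pointing upstream.
The product is the template from position 105 through 159 (55 bp).

5'-AAAAATCCGCTAGTTGTAGCATTTAGGATGATGGAGCGGATGCTGCCAGGTATAC-3'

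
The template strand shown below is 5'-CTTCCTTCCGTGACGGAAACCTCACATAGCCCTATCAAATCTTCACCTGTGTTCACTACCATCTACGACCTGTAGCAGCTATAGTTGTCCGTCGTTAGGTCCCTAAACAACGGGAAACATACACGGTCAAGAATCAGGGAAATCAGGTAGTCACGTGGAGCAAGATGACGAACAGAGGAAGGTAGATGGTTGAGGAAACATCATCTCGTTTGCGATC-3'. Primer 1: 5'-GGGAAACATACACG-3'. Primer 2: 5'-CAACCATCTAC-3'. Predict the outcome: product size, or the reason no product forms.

Primer 1 (GGGAAACATACACG) matches the top strand at positions 112–125; it acts as a forward primer.
Primer 2's reverse complement is GTAGATGGTTG, matching the top strand at positions 182–192; it acts as a reverse primer.
The 3' ends face each other across positions 112–192, giving an 81 bp product.

Yes — an 81 bp product.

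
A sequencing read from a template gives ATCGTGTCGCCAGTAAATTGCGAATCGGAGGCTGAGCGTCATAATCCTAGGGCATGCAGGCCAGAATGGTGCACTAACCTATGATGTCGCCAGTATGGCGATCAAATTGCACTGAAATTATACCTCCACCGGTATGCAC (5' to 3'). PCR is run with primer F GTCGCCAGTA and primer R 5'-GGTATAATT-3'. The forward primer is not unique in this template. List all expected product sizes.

119 bp, 39 bp

The forward primer GTCGCCAGTA matches the top strand at positions 6–15, 86–95.
The reverse primer's reverse complement is AATTATACC, matching at positions 116–124.
Each forward site pairs with the reverse site to give a product ending at position 124: sizes 119, 39 bp.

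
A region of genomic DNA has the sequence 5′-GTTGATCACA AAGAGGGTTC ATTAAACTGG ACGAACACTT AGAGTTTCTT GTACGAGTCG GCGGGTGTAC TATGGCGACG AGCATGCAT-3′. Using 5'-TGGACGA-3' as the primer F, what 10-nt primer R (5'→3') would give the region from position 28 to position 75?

5'-CCATAGTACA-3'

The product's 3' end on the top strand is position 75.
The reverse primer anneals to the top strand over positions 66–75, i.e. to TGTACTATGG.
Its sequence written 5'→3' is the reverse complement: CCATAGTACA.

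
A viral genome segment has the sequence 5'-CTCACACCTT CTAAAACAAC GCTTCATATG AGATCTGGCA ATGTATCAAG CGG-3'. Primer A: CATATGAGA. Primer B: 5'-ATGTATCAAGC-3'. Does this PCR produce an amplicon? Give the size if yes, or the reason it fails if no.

Primer A (CATATGAGA) matches the top strand at positions 25–33 (3' end points downstream).
Primer B (ATGTATCAAGC) also matches the top strand directly, at positions 41–51 — its reverse complement GCTTGATACAT is not present.
Both primers anneal to the bottom strand with 3' ends pointing the same way, so neither can prime synthesis back toward the other.

No product — both primers anneal to the same strand and extend in the same direction.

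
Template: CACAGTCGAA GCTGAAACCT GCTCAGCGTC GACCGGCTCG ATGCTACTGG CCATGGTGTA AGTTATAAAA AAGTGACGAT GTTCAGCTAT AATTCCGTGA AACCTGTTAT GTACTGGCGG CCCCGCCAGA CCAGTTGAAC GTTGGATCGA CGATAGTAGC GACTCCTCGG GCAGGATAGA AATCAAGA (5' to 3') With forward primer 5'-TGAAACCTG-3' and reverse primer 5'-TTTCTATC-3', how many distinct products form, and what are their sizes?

Two products: 170 bp, 85 bp

The forward primer TGAAACCTG matches the top strand at positions 13–21, 98–106.
The reverse primer's reverse complement is GATAGAAA, matching at positions 175–182.
Each forward site pairs with the reverse site to give a product ending at position 182: sizes 170, 85 bp.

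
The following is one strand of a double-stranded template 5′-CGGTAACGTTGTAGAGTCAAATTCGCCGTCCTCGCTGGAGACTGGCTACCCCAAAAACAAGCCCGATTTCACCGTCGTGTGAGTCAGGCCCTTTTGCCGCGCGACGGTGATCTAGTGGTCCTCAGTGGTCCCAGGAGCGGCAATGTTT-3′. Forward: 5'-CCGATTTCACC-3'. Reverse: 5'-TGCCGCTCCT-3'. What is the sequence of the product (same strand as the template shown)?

Scanning the template, CCGATTTCACC occurs at positions 63–73; this primer anneals to the bottom strand there with its 3' end pointing downstream.
Taking the reverse complement of TGCCGCTCCT gives AGGAGCGGCA, found at positions 133–142 on the template; the primer anneals here to the top strand with its 3' end pointing upstream.
The product is the template from position 63 through 142 (80 bp).

5'-CCGATTTCACCGTCGTGTGAGTCAGGCCCTTTTGCCGCGCGACGGTGATCTAGTGGTCCTCAGTGGTCCCAGGAGCGGCA-3'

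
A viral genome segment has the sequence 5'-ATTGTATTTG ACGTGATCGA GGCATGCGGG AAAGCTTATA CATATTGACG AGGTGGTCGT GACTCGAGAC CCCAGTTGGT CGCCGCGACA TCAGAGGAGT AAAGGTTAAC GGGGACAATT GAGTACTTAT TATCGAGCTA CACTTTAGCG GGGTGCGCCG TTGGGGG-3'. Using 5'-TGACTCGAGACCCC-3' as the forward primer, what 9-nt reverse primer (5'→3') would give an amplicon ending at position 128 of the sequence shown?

The forward primer binds at positions 60–73; the product's 3' end on the top strand is position 128.
The reverse primer anneals to the top strand over positions 120–128, i.e. to TGAGTACTT.
Its sequence written 5'→3' is the reverse complement: AAGTACTCA.

5'-AAGTACTCA-3'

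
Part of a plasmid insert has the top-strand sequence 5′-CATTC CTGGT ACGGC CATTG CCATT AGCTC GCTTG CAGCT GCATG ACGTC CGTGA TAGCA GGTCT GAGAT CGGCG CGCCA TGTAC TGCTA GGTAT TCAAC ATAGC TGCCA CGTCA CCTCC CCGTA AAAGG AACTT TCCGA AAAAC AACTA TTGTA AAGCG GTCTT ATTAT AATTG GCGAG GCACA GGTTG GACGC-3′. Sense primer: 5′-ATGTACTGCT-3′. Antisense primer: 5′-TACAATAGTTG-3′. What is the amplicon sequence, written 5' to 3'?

Forward primer ATGTACTGCT is found on the top strand at positions 80–89.
Reverse complement of the reverse primer: CAACTATTGTA. This occurs on the top strand at positions 145–155.
The product is the template from position 80 through 155 (76 bp).

5'-ATGTACTGCTAGGTATTCAACATAGCTGCCACGTCACCTCCCCGTAAAAGGAACTTTCCGAAAAACAACTATTGTA-3'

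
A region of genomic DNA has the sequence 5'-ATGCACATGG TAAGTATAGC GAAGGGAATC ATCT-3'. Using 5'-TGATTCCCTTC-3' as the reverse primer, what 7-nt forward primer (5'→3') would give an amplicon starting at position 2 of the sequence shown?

5'-TGCACAT-3'

The reverse primer's reverse complement GAAGGGAATCA matches the template at positions 21–31; the product starts at position 2.
The forward primer is identical to the top strand over positions 2–8: TGCACAT.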